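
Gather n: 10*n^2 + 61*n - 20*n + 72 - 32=10*n^2 + 41*n + 40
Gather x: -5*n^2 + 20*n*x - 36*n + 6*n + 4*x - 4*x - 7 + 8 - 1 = -5*n^2 + 20*n*x - 30*n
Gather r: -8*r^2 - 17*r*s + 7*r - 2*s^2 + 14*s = -8*r^2 + r*(7 - 17*s) - 2*s^2 + 14*s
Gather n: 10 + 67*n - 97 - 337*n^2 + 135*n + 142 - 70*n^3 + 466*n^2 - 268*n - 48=-70*n^3 + 129*n^2 - 66*n + 7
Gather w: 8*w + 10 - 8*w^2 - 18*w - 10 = -8*w^2 - 10*w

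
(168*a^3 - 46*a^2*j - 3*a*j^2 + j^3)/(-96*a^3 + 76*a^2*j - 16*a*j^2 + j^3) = (-28*a^2 + 3*a*j + j^2)/(16*a^2 - 10*a*j + j^2)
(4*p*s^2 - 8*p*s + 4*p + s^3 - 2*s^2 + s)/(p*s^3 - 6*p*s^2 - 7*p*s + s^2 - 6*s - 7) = (-4*p*s^2 + 8*p*s - 4*p - s^3 + 2*s^2 - s)/(-p*s^3 + 6*p*s^2 + 7*p*s - s^2 + 6*s + 7)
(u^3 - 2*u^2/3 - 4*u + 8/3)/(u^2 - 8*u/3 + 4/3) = u + 2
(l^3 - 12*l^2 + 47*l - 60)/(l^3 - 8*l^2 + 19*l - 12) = (l - 5)/(l - 1)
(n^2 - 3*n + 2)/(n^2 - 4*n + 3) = (n - 2)/(n - 3)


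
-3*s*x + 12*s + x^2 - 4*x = (-3*s + x)*(x - 4)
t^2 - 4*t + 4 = (t - 2)^2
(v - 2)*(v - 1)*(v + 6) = v^3 + 3*v^2 - 16*v + 12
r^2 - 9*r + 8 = (r - 8)*(r - 1)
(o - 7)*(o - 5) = o^2 - 12*o + 35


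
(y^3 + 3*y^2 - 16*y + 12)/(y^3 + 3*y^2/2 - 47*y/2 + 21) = 2*(y - 2)/(2*y - 7)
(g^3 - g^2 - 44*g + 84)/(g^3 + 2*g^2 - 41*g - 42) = (g - 2)/(g + 1)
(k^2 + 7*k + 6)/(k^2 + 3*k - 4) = (k^2 + 7*k + 6)/(k^2 + 3*k - 4)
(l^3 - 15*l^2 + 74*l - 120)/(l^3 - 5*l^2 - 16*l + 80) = (l - 6)/(l + 4)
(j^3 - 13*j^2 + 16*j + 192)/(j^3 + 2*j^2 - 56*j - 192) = (j^2 - 5*j - 24)/(j^2 + 10*j + 24)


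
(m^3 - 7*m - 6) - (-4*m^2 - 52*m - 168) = m^3 + 4*m^2 + 45*m + 162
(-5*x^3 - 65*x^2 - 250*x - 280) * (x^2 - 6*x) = -5*x^5 - 35*x^4 + 140*x^3 + 1220*x^2 + 1680*x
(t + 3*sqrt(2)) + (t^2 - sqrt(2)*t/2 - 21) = t^2 - sqrt(2)*t/2 + t - 21 + 3*sqrt(2)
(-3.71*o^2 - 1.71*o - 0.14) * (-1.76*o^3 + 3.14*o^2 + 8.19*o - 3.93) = 6.5296*o^5 - 8.6398*o^4 - 35.5079*o^3 + 0.135800000000001*o^2 + 5.5737*o + 0.5502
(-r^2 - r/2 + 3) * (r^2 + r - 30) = -r^4 - 3*r^3/2 + 65*r^2/2 + 18*r - 90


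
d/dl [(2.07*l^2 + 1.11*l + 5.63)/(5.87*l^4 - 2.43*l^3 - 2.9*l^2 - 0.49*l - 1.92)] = (-24.3018*l^5 - 14.517*l^4 - 126.7978*l^3 + 43.2474*l^2 + 24.7052*l + 0.6275)/(34.4569*l^8 - 28.5282*l^7 - 28.1411*l^6 + 8.3414*l^5 - 11.7494*l^4 + 12.1732*l^3 + 11.3761*l^2 + 1.8816*l + 3.6864)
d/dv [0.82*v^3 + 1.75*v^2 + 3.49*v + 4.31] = 2.46*v^2 + 3.5*v + 3.49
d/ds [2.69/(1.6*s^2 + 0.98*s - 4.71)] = (-8.608*s - 2.6362)/(1.6*s^2 + 0.98*s - 4.71)^2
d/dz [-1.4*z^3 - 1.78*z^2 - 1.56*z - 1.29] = -4.2*z^2 - 3.56*z - 1.56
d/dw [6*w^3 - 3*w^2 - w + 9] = 18*w^2 - 6*w - 1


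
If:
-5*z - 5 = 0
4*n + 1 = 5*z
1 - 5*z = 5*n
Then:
No Solution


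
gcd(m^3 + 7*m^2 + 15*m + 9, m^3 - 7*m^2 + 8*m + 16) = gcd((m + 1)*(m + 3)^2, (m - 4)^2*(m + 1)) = m + 1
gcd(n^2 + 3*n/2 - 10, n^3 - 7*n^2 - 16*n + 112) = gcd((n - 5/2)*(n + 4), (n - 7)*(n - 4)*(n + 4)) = n + 4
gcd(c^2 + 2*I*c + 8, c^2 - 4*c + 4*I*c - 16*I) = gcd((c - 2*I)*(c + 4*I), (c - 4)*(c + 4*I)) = c + 4*I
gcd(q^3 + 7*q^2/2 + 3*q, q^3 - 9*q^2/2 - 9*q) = q^2 + 3*q/2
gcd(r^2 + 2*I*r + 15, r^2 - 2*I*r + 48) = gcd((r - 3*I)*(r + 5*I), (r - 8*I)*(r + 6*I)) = 1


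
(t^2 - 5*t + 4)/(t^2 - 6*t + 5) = (t - 4)/(t - 5)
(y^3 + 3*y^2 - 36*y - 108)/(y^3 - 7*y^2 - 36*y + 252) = (y + 3)/(y - 7)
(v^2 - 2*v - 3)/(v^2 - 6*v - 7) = (v - 3)/(v - 7)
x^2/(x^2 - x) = x/(x - 1)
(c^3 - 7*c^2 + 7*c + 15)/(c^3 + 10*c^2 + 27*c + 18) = (c^2 - 8*c + 15)/(c^2 + 9*c + 18)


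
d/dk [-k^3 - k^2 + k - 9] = -3*k^2 - 2*k + 1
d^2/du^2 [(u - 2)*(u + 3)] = 2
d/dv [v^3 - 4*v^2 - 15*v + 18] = 3*v^2 - 8*v - 15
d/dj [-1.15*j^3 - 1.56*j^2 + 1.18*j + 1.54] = -3.45*j^2 - 3.12*j + 1.18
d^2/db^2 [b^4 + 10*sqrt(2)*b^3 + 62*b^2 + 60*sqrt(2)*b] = 12*b^2 + 60*sqrt(2)*b + 124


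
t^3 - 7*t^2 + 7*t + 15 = (t - 5)*(t - 3)*(t + 1)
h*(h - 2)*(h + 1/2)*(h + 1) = h^4 - h^3/2 - 5*h^2/2 - h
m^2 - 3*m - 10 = (m - 5)*(m + 2)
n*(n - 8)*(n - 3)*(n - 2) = n^4 - 13*n^3 + 46*n^2 - 48*n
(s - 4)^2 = s^2 - 8*s + 16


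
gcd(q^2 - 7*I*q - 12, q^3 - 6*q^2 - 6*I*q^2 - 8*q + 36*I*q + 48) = q - 4*I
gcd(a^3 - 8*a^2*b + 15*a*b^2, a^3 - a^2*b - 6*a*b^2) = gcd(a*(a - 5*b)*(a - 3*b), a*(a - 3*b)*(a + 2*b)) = a^2 - 3*a*b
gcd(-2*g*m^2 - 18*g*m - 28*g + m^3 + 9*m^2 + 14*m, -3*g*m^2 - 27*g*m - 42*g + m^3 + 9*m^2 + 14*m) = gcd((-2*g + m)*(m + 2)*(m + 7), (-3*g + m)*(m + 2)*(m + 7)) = m^2 + 9*m + 14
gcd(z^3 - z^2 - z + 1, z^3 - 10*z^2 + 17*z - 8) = z^2 - 2*z + 1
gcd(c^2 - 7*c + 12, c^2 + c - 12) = c - 3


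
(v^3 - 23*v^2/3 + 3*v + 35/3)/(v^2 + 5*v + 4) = (3*v^2 - 26*v + 35)/(3*(v + 4))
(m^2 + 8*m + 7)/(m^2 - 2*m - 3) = (m + 7)/(m - 3)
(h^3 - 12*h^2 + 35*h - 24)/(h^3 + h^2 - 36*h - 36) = (h^3 - 12*h^2 + 35*h - 24)/(h^3 + h^2 - 36*h - 36)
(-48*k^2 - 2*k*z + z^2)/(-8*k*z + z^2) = (6*k + z)/z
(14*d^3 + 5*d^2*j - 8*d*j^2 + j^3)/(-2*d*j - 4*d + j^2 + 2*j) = (-7*d^2 - 6*d*j + j^2)/(j + 2)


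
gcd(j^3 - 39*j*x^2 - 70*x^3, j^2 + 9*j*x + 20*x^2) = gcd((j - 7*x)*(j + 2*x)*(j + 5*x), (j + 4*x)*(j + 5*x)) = j + 5*x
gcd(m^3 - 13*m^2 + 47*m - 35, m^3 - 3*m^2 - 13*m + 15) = m^2 - 6*m + 5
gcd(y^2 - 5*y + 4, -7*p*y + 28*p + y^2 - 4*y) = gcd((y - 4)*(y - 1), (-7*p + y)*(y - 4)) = y - 4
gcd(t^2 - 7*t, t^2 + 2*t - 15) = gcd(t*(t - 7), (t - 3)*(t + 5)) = 1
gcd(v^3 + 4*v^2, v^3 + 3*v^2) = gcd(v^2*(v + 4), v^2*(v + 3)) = v^2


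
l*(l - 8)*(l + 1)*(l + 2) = l^4 - 5*l^3 - 22*l^2 - 16*l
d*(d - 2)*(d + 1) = d^3 - d^2 - 2*d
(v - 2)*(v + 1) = v^2 - v - 2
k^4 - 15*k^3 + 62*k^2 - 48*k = k*(k - 8)*(k - 6)*(k - 1)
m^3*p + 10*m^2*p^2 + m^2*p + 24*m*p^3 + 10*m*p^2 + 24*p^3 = (m + 4*p)*(m + 6*p)*(m*p + p)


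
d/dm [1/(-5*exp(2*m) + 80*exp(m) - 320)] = 2*(exp(m) - 8)*exp(m)/(5*(exp(2*m) - 16*exp(m) + 64)^2)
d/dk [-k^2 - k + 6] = -2*k - 1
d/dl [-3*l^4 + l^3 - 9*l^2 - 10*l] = -12*l^3 + 3*l^2 - 18*l - 10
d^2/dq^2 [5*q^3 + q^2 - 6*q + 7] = 30*q + 2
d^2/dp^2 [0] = 0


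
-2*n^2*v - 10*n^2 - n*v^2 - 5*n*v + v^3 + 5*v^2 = (-2*n + v)*(n + v)*(v + 5)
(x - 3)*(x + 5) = x^2 + 2*x - 15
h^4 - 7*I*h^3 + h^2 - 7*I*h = h*(h - 7*I)*(h - I)*(h + I)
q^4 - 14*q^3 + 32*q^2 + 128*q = q*(q - 8)^2*(q + 2)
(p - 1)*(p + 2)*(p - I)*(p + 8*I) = p^4 + p^3 + 7*I*p^3 + 6*p^2 + 7*I*p^2 + 8*p - 14*I*p - 16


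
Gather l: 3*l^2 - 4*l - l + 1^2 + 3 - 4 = 3*l^2 - 5*l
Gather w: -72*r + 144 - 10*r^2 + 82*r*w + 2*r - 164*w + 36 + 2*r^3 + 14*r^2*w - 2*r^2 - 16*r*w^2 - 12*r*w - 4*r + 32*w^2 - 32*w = 2*r^3 - 12*r^2 - 74*r + w^2*(32 - 16*r) + w*(14*r^2 + 70*r - 196) + 180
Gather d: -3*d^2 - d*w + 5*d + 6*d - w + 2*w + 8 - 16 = -3*d^2 + d*(11 - w) + w - 8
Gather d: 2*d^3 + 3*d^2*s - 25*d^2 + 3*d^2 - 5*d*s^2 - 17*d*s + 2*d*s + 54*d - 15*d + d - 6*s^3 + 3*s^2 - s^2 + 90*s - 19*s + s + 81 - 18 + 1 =2*d^3 + d^2*(3*s - 22) + d*(-5*s^2 - 15*s + 40) - 6*s^3 + 2*s^2 + 72*s + 64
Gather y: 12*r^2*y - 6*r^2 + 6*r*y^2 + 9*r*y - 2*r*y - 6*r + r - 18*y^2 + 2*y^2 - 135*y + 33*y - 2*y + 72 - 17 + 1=-6*r^2 - 5*r + y^2*(6*r - 16) + y*(12*r^2 + 7*r - 104) + 56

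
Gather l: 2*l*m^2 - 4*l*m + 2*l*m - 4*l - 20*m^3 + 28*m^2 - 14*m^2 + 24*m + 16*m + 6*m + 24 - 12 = l*(2*m^2 - 2*m - 4) - 20*m^3 + 14*m^2 + 46*m + 12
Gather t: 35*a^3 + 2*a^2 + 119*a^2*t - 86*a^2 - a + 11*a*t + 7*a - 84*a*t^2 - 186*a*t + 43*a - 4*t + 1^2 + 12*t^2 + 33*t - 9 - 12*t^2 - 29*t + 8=35*a^3 - 84*a^2 - 84*a*t^2 + 49*a + t*(119*a^2 - 175*a)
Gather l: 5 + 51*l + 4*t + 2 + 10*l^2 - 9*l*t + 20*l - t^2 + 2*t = 10*l^2 + l*(71 - 9*t) - t^2 + 6*t + 7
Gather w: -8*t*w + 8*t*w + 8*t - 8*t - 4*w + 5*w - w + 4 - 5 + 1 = 0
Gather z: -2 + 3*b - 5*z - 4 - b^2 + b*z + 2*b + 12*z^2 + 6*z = -b^2 + 5*b + 12*z^2 + z*(b + 1) - 6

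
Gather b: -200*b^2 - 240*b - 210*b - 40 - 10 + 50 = -200*b^2 - 450*b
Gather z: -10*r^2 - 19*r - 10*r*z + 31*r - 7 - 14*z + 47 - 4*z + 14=-10*r^2 + 12*r + z*(-10*r - 18) + 54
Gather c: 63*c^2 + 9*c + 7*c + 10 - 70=63*c^2 + 16*c - 60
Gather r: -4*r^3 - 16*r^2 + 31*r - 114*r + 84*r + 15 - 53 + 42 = -4*r^3 - 16*r^2 + r + 4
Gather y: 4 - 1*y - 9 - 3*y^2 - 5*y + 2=-3*y^2 - 6*y - 3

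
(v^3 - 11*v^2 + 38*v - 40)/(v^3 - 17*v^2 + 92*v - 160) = (v - 2)/(v - 8)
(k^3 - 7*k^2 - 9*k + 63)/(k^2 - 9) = k - 7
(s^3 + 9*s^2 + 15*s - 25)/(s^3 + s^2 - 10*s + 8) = (s^2 + 10*s + 25)/(s^2 + 2*s - 8)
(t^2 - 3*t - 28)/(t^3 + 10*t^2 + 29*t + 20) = (t - 7)/(t^2 + 6*t + 5)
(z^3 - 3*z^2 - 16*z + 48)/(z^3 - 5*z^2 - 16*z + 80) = (z - 3)/(z - 5)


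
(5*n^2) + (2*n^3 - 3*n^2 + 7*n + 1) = 2*n^3 + 2*n^2 + 7*n + 1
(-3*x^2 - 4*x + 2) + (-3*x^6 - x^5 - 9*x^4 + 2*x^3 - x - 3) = -3*x^6 - x^5 - 9*x^4 + 2*x^3 - 3*x^2 - 5*x - 1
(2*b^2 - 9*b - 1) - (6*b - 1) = 2*b^2 - 15*b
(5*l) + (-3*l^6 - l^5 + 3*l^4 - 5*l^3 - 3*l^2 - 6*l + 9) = -3*l^6 - l^5 + 3*l^4 - 5*l^3 - 3*l^2 - l + 9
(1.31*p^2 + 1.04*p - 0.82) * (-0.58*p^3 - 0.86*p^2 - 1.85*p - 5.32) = -0.7598*p^5 - 1.7298*p^4 - 2.8423*p^3 - 8.188*p^2 - 4.0158*p + 4.3624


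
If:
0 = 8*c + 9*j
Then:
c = -9*j/8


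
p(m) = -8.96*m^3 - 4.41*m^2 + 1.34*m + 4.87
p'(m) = -26.88*m^2 - 8.82*m + 1.34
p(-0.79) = 5.48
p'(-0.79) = -8.47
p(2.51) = -161.24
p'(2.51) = -190.14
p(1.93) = -73.38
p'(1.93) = -115.81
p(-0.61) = 4.45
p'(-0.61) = -3.28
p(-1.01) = 8.25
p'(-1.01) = -17.17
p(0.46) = 3.68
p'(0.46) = -8.41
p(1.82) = -61.31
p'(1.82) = -103.75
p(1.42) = -27.77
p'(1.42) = -65.39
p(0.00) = 4.87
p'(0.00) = 1.34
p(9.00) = -6872.12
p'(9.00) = -2255.32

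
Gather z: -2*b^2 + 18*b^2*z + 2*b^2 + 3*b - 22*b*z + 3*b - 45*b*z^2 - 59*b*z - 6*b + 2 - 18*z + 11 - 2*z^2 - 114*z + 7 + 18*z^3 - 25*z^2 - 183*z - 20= 18*z^3 + z^2*(-45*b - 27) + z*(18*b^2 - 81*b - 315)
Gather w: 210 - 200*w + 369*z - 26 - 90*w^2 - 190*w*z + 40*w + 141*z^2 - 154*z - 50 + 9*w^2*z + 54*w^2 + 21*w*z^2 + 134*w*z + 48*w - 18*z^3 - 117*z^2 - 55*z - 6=w^2*(9*z - 36) + w*(21*z^2 - 56*z - 112) - 18*z^3 + 24*z^2 + 160*z + 128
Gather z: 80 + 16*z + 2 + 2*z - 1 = 18*z + 81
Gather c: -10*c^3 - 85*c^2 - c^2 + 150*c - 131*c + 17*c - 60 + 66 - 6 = -10*c^3 - 86*c^2 + 36*c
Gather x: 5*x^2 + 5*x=5*x^2 + 5*x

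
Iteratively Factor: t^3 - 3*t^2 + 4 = (t - 2)*(t^2 - t - 2) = (t - 2)*(t + 1)*(t - 2)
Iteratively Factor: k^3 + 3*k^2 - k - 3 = (k + 1)*(k^2 + 2*k - 3) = (k - 1)*(k + 1)*(k + 3)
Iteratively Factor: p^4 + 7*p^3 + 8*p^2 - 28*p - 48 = (p + 3)*(p^3 + 4*p^2 - 4*p - 16) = (p + 2)*(p + 3)*(p^2 + 2*p - 8) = (p - 2)*(p + 2)*(p + 3)*(p + 4)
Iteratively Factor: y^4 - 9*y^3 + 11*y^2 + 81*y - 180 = (y - 3)*(y^3 - 6*y^2 - 7*y + 60) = (y - 3)*(y + 3)*(y^2 - 9*y + 20) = (y - 4)*(y - 3)*(y + 3)*(y - 5)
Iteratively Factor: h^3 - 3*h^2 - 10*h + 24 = (h + 3)*(h^2 - 6*h + 8) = (h - 2)*(h + 3)*(h - 4)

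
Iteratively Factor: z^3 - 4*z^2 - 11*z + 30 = (z - 2)*(z^2 - 2*z - 15) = (z - 2)*(z + 3)*(z - 5)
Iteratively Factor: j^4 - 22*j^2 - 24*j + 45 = (j + 3)*(j^3 - 3*j^2 - 13*j + 15) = (j - 5)*(j + 3)*(j^2 + 2*j - 3) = (j - 5)*(j - 1)*(j + 3)*(j + 3)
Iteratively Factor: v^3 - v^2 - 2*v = (v - 2)*(v^2 + v) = v*(v - 2)*(v + 1)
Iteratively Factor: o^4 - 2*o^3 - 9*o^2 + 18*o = (o - 2)*(o^3 - 9*o) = (o - 3)*(o - 2)*(o^2 + 3*o) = (o - 3)*(o - 2)*(o + 3)*(o)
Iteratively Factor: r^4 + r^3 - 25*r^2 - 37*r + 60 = (r - 5)*(r^3 + 6*r^2 + 5*r - 12) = (r - 5)*(r - 1)*(r^2 + 7*r + 12) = (r - 5)*(r - 1)*(r + 3)*(r + 4)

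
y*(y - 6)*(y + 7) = y^3 + y^2 - 42*y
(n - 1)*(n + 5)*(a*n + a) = a*n^3 + 5*a*n^2 - a*n - 5*a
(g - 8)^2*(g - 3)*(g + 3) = g^4 - 16*g^3 + 55*g^2 + 144*g - 576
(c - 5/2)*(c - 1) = c^2 - 7*c/2 + 5/2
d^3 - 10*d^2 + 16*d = d*(d - 8)*(d - 2)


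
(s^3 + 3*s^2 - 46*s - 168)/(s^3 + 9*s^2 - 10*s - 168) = (s^2 - 3*s - 28)/(s^2 + 3*s - 28)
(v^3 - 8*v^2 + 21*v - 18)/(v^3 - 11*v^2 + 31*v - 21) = (v^2 - 5*v + 6)/(v^2 - 8*v + 7)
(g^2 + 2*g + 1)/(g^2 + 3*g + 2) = (g + 1)/(g + 2)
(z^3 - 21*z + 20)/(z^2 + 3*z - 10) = (z^2 - 5*z + 4)/(z - 2)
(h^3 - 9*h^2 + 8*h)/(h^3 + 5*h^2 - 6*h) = (h - 8)/(h + 6)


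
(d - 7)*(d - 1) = d^2 - 8*d + 7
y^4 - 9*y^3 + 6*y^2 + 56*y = y*(y - 7)*(y - 4)*(y + 2)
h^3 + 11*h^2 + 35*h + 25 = (h + 1)*(h + 5)^2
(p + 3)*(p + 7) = p^2 + 10*p + 21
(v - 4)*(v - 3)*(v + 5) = v^3 - 2*v^2 - 23*v + 60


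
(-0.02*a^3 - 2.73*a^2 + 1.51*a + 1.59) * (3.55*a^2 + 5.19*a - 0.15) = -0.071*a^5 - 9.7953*a^4 - 8.8052*a^3 + 13.8909*a^2 + 8.0256*a - 0.2385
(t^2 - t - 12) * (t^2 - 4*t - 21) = t^4 - 5*t^3 - 29*t^2 + 69*t + 252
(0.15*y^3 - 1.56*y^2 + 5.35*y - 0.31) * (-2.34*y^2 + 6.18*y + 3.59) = -0.351*y^5 + 4.5774*y^4 - 21.6213*y^3 + 28.188*y^2 + 17.2907*y - 1.1129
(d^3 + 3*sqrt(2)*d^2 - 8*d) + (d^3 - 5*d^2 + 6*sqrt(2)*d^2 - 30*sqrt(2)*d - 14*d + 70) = 2*d^3 - 5*d^2 + 9*sqrt(2)*d^2 - 30*sqrt(2)*d - 22*d + 70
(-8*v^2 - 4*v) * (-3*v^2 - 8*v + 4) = 24*v^4 + 76*v^3 - 16*v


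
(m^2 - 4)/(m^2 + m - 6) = (m + 2)/(m + 3)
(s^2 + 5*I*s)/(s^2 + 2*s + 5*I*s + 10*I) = s/(s + 2)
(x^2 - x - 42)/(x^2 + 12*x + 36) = (x - 7)/(x + 6)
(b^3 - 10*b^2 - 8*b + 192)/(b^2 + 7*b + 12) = (b^2 - 14*b + 48)/(b + 3)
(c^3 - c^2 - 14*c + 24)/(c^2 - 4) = (c^2 + c - 12)/(c + 2)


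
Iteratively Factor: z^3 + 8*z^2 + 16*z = (z)*(z^2 + 8*z + 16) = z*(z + 4)*(z + 4)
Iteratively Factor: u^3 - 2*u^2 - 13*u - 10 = (u + 2)*(u^2 - 4*u - 5) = (u - 5)*(u + 2)*(u + 1)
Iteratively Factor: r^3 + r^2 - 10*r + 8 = (r - 2)*(r^2 + 3*r - 4) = (r - 2)*(r - 1)*(r + 4)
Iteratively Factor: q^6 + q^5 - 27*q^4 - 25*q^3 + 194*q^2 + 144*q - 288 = (q - 3)*(q^5 + 4*q^4 - 15*q^3 - 70*q^2 - 16*q + 96) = (q - 3)*(q + 4)*(q^4 - 15*q^2 - 10*q + 24) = (q - 4)*(q - 3)*(q + 4)*(q^3 + 4*q^2 + q - 6) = (q - 4)*(q - 3)*(q - 1)*(q + 4)*(q^2 + 5*q + 6) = (q - 4)*(q - 3)*(q - 1)*(q + 2)*(q + 4)*(q + 3)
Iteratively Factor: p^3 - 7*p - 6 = (p + 1)*(p^2 - p - 6) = (p - 3)*(p + 1)*(p + 2)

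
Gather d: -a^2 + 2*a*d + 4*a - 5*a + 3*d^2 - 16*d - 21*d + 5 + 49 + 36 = -a^2 - a + 3*d^2 + d*(2*a - 37) + 90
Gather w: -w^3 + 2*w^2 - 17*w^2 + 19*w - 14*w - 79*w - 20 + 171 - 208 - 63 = -w^3 - 15*w^2 - 74*w - 120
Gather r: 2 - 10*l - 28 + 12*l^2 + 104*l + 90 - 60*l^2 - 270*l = -48*l^2 - 176*l + 64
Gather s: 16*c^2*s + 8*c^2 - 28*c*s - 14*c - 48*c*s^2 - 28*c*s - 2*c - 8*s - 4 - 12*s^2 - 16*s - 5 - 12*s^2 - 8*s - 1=8*c^2 - 16*c + s^2*(-48*c - 24) + s*(16*c^2 - 56*c - 32) - 10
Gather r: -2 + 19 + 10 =27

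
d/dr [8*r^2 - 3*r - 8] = 16*r - 3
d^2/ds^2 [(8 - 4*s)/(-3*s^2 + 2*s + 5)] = 8*((8 - 9*s)*(-3*s^2 + 2*s + 5) - 4*(s - 2)*(3*s - 1)^2)/(-3*s^2 + 2*s + 5)^3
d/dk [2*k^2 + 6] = 4*k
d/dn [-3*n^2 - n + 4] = -6*n - 1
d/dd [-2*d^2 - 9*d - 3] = -4*d - 9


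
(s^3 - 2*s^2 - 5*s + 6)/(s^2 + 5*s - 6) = (s^2 - s - 6)/(s + 6)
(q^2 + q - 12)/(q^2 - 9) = (q + 4)/(q + 3)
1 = 1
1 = 1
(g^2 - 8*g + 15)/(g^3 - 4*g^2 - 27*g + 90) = (g - 5)/(g^2 - g - 30)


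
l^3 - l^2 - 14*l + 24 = (l - 3)*(l - 2)*(l + 4)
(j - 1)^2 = j^2 - 2*j + 1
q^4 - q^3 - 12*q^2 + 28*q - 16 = (q - 2)^2*(q - 1)*(q + 4)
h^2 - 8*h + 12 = (h - 6)*(h - 2)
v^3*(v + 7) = v^4 + 7*v^3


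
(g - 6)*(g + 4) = g^2 - 2*g - 24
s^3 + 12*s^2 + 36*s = s*(s + 6)^2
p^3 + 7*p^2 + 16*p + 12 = (p + 2)^2*(p + 3)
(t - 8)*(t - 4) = t^2 - 12*t + 32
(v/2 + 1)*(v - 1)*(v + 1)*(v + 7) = v^4/2 + 9*v^3/2 + 13*v^2/2 - 9*v/2 - 7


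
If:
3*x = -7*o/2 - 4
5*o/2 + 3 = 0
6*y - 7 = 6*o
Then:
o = -6/5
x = 1/15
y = -1/30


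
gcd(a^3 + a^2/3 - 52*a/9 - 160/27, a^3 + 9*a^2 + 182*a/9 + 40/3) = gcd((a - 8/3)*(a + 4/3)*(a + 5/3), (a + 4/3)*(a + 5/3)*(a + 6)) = a^2 + 3*a + 20/9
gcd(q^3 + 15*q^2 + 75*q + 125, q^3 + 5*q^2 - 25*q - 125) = q^2 + 10*q + 25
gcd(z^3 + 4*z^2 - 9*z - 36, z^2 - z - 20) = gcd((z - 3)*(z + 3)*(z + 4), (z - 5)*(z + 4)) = z + 4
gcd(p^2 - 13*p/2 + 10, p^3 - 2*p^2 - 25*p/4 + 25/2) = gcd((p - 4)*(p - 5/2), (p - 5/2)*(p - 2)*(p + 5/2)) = p - 5/2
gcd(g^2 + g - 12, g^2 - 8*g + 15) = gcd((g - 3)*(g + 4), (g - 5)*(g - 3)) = g - 3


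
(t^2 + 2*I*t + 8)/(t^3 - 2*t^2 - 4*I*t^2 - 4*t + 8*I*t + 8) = (t + 4*I)/(t^2 - 2*t*(1 + I) + 4*I)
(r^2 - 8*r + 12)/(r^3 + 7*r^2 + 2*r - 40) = (r - 6)/(r^2 + 9*r + 20)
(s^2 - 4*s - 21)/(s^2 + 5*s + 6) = (s - 7)/(s + 2)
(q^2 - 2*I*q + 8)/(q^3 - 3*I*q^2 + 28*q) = (q^2 - 2*I*q + 8)/(q*(q^2 - 3*I*q + 28))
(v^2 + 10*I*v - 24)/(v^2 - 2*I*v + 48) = (v + 4*I)/(v - 8*I)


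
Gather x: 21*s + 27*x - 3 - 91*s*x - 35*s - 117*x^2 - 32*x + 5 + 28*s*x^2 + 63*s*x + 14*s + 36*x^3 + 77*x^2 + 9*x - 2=36*x^3 + x^2*(28*s - 40) + x*(4 - 28*s)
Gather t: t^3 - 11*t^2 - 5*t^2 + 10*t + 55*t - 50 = t^3 - 16*t^2 + 65*t - 50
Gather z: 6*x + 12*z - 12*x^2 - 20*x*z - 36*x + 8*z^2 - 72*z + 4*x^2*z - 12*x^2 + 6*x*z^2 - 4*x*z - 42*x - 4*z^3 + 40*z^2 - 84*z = -24*x^2 - 72*x - 4*z^3 + z^2*(6*x + 48) + z*(4*x^2 - 24*x - 144)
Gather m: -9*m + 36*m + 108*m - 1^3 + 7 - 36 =135*m - 30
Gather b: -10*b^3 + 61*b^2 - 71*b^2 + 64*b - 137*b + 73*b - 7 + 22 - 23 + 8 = -10*b^3 - 10*b^2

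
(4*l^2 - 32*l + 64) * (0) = 0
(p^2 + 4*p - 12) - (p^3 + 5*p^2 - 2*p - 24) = -p^3 - 4*p^2 + 6*p + 12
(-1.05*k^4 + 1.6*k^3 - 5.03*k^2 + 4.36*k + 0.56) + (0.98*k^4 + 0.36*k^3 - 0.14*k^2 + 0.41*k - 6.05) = -0.0700000000000001*k^4 + 1.96*k^3 - 5.17*k^2 + 4.77*k - 5.49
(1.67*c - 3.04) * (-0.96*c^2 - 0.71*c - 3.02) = -1.6032*c^3 + 1.7327*c^2 - 2.885*c + 9.1808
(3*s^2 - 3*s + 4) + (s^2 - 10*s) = 4*s^2 - 13*s + 4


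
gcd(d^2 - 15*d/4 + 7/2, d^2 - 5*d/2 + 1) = d - 2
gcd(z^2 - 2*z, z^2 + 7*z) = z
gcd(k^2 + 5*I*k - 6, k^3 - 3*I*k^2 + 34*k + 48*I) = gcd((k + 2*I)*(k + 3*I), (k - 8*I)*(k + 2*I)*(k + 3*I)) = k^2 + 5*I*k - 6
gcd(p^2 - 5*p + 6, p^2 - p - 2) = p - 2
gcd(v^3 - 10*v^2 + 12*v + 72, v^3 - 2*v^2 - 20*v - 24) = v^2 - 4*v - 12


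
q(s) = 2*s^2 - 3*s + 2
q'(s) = 4*s - 3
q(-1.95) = 15.46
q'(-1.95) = -10.80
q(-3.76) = 41.56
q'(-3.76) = -18.04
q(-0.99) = 6.93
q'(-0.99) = -6.96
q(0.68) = 0.88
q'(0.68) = -0.28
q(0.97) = 0.97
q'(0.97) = 0.88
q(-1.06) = 7.43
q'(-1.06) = -7.24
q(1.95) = 3.76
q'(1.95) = 4.80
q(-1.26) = 8.96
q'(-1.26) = -8.04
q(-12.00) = 326.00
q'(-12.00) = -51.00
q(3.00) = 11.00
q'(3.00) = 9.00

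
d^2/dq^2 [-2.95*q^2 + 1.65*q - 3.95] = -5.90000000000000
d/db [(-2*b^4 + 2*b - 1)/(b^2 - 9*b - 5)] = ((2*b - 9)*(2*b^4 - 2*b + 1) + 2*(4*b^3 - 1)*(-b^2 + 9*b + 5))/(-b^2 + 9*b + 5)^2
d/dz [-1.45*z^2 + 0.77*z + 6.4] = 0.77 - 2.9*z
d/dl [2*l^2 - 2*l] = 4*l - 2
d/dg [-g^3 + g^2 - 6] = g*(2 - 3*g)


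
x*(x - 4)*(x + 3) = x^3 - x^2 - 12*x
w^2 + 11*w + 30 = (w + 5)*(w + 6)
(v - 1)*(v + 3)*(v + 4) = v^3 + 6*v^2 + 5*v - 12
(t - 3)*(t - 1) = t^2 - 4*t + 3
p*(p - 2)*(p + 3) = p^3 + p^2 - 6*p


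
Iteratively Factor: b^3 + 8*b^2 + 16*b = (b + 4)*(b^2 + 4*b) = (b + 4)^2*(b)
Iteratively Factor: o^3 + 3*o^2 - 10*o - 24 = (o + 2)*(o^2 + o - 12) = (o - 3)*(o + 2)*(o + 4)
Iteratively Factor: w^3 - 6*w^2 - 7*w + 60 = (w + 3)*(w^2 - 9*w + 20) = (w - 5)*(w + 3)*(w - 4)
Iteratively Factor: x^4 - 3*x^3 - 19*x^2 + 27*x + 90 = (x - 5)*(x^3 + 2*x^2 - 9*x - 18) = (x - 5)*(x + 2)*(x^2 - 9) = (x - 5)*(x + 2)*(x + 3)*(x - 3)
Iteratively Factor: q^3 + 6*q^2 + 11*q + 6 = (q + 2)*(q^2 + 4*q + 3) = (q + 2)*(q + 3)*(q + 1)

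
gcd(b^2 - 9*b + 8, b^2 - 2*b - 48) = b - 8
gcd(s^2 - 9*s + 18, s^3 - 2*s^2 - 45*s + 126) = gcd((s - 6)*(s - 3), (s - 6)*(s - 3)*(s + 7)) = s^2 - 9*s + 18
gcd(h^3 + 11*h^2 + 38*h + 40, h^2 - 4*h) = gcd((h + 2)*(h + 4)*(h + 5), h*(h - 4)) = 1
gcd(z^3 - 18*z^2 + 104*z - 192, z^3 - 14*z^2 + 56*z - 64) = z^2 - 12*z + 32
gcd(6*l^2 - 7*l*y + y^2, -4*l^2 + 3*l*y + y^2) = -l + y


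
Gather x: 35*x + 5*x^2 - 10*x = 5*x^2 + 25*x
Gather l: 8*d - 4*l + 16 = 8*d - 4*l + 16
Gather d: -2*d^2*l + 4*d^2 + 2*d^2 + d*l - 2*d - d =d^2*(6 - 2*l) + d*(l - 3)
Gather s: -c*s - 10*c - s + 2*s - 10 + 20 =-10*c + s*(1 - c) + 10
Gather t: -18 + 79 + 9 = 70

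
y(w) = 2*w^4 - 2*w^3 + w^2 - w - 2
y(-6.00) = 3064.00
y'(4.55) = 637.46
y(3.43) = 202.45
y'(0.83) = 1.10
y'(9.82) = 7015.77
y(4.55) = 682.95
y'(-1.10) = -21.11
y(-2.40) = 100.16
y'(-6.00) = -1957.00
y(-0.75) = 0.79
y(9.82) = 16789.10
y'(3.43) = 258.10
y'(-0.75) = -9.25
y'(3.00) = 167.00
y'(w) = 8*w^3 - 6*w^2 + 2*w - 1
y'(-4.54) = -882.36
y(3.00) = 112.00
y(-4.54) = 1059.98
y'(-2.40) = -150.95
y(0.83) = -2.34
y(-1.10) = 5.90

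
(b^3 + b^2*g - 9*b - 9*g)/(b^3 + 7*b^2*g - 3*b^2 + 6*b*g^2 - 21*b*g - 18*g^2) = (b + 3)/(b + 6*g)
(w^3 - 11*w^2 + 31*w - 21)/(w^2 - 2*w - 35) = (w^2 - 4*w + 3)/(w + 5)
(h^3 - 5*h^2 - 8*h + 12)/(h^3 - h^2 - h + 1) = (h^2 - 4*h - 12)/(h^2 - 1)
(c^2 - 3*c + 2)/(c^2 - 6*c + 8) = (c - 1)/(c - 4)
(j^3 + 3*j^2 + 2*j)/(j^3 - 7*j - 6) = j/(j - 3)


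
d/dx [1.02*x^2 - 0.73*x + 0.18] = 2.04*x - 0.73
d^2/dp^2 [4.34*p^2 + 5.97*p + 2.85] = 8.68000000000000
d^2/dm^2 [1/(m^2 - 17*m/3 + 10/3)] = 6*(-9*m^2 + 51*m + (6*m - 17)^2 - 30)/(3*m^2 - 17*m + 10)^3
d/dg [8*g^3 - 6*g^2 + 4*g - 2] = 24*g^2 - 12*g + 4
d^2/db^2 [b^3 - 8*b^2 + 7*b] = 6*b - 16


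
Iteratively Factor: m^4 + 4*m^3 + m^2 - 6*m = (m)*(m^3 + 4*m^2 + m - 6) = m*(m - 1)*(m^2 + 5*m + 6) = m*(m - 1)*(m + 2)*(m + 3)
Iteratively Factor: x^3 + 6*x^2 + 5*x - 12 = (x + 3)*(x^2 + 3*x - 4) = (x - 1)*(x + 3)*(x + 4)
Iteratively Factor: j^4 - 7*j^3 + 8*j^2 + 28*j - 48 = (j + 2)*(j^3 - 9*j^2 + 26*j - 24) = (j - 3)*(j + 2)*(j^2 - 6*j + 8) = (j - 4)*(j - 3)*(j + 2)*(j - 2)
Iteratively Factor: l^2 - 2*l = (l)*(l - 2)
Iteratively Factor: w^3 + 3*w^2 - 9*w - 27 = (w + 3)*(w^2 - 9) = (w + 3)^2*(w - 3)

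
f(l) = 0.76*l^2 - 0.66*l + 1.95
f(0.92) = 1.99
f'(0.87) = 0.66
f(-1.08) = 3.55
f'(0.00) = -0.66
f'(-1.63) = -3.14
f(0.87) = 1.95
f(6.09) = 26.12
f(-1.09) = 3.57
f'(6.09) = 8.60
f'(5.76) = 8.10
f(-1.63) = 5.05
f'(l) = 1.52*l - 0.66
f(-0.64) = 2.68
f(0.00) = 1.95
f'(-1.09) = -2.32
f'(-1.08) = -2.30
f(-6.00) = 33.27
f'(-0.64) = -1.63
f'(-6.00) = -9.78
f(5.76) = 23.36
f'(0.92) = 0.74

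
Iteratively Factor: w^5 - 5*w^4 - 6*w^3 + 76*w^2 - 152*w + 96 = (w - 3)*(w^4 - 2*w^3 - 12*w^2 + 40*w - 32) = (w - 3)*(w - 2)*(w^3 - 12*w + 16) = (w - 3)*(w - 2)*(w + 4)*(w^2 - 4*w + 4) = (w - 3)*(w - 2)^2*(w + 4)*(w - 2)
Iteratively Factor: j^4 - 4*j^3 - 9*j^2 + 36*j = (j + 3)*(j^3 - 7*j^2 + 12*j) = (j - 4)*(j + 3)*(j^2 - 3*j) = j*(j - 4)*(j + 3)*(j - 3)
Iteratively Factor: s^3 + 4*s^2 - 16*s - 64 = (s - 4)*(s^2 + 8*s + 16) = (s - 4)*(s + 4)*(s + 4)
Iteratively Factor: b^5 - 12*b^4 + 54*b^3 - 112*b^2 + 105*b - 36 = (b - 1)*(b^4 - 11*b^3 + 43*b^2 - 69*b + 36) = (b - 3)*(b - 1)*(b^3 - 8*b^2 + 19*b - 12) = (b - 4)*(b - 3)*(b - 1)*(b^2 - 4*b + 3) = (b - 4)*(b - 3)*(b - 1)^2*(b - 3)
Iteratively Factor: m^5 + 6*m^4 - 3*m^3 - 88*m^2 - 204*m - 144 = (m + 3)*(m^4 + 3*m^3 - 12*m^2 - 52*m - 48) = (m - 4)*(m + 3)*(m^3 + 7*m^2 + 16*m + 12) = (m - 4)*(m + 2)*(m + 3)*(m^2 + 5*m + 6) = (m - 4)*(m + 2)*(m + 3)^2*(m + 2)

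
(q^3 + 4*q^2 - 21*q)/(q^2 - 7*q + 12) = q*(q + 7)/(q - 4)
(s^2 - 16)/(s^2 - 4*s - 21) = (16 - s^2)/(-s^2 + 4*s + 21)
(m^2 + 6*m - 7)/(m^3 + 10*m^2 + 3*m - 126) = (m - 1)/(m^2 + 3*m - 18)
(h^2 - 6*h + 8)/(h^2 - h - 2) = (h - 4)/(h + 1)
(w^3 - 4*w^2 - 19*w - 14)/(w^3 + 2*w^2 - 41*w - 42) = (w^2 - 5*w - 14)/(w^2 + w - 42)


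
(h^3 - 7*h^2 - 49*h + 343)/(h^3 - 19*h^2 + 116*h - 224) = (h^2 - 49)/(h^2 - 12*h + 32)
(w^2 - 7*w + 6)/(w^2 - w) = (w - 6)/w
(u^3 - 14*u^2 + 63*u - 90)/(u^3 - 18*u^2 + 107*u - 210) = (u - 3)/(u - 7)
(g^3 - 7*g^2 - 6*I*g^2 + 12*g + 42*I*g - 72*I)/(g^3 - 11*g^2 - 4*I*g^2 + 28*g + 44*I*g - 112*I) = (g^2 - 3*g*(1 + 2*I) + 18*I)/(g^2 - g*(7 + 4*I) + 28*I)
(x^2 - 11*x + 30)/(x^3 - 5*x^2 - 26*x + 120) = (x - 5)/(x^2 + x - 20)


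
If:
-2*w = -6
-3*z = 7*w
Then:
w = 3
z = -7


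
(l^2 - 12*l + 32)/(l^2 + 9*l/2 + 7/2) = 2*(l^2 - 12*l + 32)/(2*l^2 + 9*l + 7)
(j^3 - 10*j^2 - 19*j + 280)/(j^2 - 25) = (j^2 - 15*j + 56)/(j - 5)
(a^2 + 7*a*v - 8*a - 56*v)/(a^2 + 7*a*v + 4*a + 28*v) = (a - 8)/(a + 4)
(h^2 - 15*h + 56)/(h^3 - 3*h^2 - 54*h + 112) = (h - 7)/(h^2 + 5*h - 14)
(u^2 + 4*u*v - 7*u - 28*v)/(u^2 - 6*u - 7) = (u + 4*v)/(u + 1)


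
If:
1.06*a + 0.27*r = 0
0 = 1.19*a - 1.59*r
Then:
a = 0.00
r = 0.00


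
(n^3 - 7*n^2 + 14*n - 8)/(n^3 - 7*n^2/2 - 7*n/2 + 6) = 2*(n - 2)/(2*n + 3)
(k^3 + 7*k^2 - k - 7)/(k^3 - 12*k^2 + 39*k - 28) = (k^2 + 8*k + 7)/(k^2 - 11*k + 28)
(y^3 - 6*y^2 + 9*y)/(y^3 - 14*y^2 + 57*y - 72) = y/(y - 8)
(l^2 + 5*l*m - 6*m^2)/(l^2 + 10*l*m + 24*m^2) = (l - m)/(l + 4*m)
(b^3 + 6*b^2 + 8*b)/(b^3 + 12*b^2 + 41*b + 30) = b*(b^2 + 6*b + 8)/(b^3 + 12*b^2 + 41*b + 30)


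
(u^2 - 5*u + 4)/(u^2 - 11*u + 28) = (u - 1)/(u - 7)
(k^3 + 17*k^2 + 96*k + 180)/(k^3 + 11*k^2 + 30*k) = (k + 6)/k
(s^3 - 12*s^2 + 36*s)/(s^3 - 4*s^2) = (s^2 - 12*s + 36)/(s*(s - 4))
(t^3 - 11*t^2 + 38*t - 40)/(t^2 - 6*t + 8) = t - 5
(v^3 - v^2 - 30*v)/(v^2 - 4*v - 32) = v*(-v^2 + v + 30)/(-v^2 + 4*v + 32)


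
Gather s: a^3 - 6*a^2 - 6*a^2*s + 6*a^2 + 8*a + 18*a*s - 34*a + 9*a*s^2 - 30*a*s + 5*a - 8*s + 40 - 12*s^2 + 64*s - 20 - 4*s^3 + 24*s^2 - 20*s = a^3 - 21*a - 4*s^3 + s^2*(9*a + 12) + s*(-6*a^2 - 12*a + 36) + 20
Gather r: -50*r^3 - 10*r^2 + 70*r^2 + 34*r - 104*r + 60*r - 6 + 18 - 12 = -50*r^3 + 60*r^2 - 10*r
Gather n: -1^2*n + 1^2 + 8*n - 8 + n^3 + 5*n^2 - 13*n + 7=n^3 + 5*n^2 - 6*n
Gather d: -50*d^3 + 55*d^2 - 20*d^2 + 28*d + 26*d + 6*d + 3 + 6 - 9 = -50*d^3 + 35*d^2 + 60*d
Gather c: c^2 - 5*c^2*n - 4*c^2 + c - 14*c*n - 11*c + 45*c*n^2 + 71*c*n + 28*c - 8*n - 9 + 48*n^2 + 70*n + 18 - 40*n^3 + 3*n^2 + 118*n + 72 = c^2*(-5*n - 3) + c*(45*n^2 + 57*n + 18) - 40*n^3 + 51*n^2 + 180*n + 81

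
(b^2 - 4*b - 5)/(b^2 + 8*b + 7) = (b - 5)/(b + 7)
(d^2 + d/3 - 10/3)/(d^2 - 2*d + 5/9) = 3*(d + 2)/(3*d - 1)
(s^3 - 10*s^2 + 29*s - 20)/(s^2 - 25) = (s^2 - 5*s + 4)/(s + 5)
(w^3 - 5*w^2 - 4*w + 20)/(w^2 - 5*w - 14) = (w^2 - 7*w + 10)/(w - 7)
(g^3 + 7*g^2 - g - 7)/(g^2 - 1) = g + 7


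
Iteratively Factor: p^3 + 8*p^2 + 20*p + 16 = (p + 2)*(p^2 + 6*p + 8) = (p + 2)^2*(p + 4)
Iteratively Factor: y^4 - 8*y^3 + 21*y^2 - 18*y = (y - 3)*(y^3 - 5*y^2 + 6*y) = (y - 3)*(y - 2)*(y^2 - 3*y) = (y - 3)^2*(y - 2)*(y)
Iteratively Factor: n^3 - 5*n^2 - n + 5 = (n + 1)*(n^2 - 6*n + 5) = (n - 5)*(n + 1)*(n - 1)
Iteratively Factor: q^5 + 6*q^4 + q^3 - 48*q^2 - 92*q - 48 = (q - 3)*(q^4 + 9*q^3 + 28*q^2 + 36*q + 16) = (q - 3)*(q + 2)*(q^3 + 7*q^2 + 14*q + 8) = (q - 3)*(q + 1)*(q + 2)*(q^2 + 6*q + 8) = (q - 3)*(q + 1)*(q + 2)*(q + 4)*(q + 2)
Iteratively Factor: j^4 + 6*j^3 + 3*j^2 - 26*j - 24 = (j + 4)*(j^3 + 2*j^2 - 5*j - 6) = (j - 2)*(j + 4)*(j^2 + 4*j + 3) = (j - 2)*(j + 3)*(j + 4)*(j + 1)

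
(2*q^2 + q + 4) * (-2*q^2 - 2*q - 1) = -4*q^4 - 6*q^3 - 12*q^2 - 9*q - 4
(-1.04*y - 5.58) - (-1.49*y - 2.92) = 0.45*y - 2.66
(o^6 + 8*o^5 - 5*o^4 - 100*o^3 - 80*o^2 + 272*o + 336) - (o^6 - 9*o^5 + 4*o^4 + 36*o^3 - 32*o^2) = 17*o^5 - 9*o^4 - 136*o^3 - 48*o^2 + 272*o + 336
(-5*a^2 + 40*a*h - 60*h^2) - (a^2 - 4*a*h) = -6*a^2 + 44*a*h - 60*h^2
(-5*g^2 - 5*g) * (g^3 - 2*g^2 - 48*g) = -5*g^5 + 5*g^4 + 250*g^3 + 240*g^2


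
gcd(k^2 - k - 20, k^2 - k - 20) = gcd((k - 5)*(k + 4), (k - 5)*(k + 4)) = k^2 - k - 20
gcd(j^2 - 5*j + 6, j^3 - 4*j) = j - 2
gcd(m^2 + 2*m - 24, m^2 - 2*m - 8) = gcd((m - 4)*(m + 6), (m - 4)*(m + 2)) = m - 4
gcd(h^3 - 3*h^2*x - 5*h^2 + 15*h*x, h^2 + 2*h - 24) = 1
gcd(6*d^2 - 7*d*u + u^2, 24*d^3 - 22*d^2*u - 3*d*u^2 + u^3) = 6*d^2 - 7*d*u + u^2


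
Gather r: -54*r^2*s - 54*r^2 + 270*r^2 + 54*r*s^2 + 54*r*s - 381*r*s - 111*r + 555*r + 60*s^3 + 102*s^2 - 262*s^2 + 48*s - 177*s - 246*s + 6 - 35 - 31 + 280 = r^2*(216 - 54*s) + r*(54*s^2 - 327*s + 444) + 60*s^3 - 160*s^2 - 375*s + 220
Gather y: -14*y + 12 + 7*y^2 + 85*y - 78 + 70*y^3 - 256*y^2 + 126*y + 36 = 70*y^3 - 249*y^2 + 197*y - 30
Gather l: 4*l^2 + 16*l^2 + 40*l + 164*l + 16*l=20*l^2 + 220*l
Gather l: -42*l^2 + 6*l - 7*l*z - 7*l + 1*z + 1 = -42*l^2 + l*(-7*z - 1) + z + 1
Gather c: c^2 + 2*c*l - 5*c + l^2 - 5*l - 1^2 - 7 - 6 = c^2 + c*(2*l - 5) + l^2 - 5*l - 14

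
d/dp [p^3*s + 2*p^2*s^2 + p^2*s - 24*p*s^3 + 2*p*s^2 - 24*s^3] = s*(3*p^2 + 4*p*s + 2*p - 24*s^2 + 2*s)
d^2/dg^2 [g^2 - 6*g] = 2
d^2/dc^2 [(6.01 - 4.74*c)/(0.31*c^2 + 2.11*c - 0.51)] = (-(0.62*c + 2.11)*(1.24*c + 4.22)*(4.74*c - 6.01) + (8.8164*c + 16.2766)*(0.31*c^2 + 2.11*c - 0.51))/(0.31*c^2 + 2.11*c - 0.51)^3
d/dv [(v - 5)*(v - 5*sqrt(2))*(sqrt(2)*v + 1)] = 3*sqrt(2)*v^2 - 18*v - 10*sqrt(2)*v - 5*sqrt(2) + 45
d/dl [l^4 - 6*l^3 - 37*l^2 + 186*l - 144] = 4*l^3 - 18*l^2 - 74*l + 186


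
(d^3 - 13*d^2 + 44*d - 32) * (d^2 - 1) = d^5 - 13*d^4 + 43*d^3 - 19*d^2 - 44*d + 32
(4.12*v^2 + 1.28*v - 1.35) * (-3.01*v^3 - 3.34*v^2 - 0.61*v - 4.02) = -12.4012*v^5 - 17.6136*v^4 - 2.7249*v^3 - 12.8342*v^2 - 4.3221*v + 5.427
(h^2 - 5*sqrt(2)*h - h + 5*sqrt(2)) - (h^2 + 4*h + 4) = -5*sqrt(2)*h - 5*h - 4 + 5*sqrt(2)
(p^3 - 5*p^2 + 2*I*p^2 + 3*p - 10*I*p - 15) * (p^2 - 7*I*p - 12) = p^5 - 5*p^4 - 5*I*p^4 + 5*p^3 + 25*I*p^3 - 25*p^2 - 45*I*p^2 - 36*p + 225*I*p + 180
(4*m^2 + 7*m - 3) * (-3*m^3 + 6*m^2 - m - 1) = -12*m^5 + 3*m^4 + 47*m^3 - 29*m^2 - 4*m + 3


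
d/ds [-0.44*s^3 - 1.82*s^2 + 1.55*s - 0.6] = -1.32*s^2 - 3.64*s + 1.55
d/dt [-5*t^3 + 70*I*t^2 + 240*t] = -15*t^2 + 140*I*t + 240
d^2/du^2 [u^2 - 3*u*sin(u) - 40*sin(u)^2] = 3*u*sin(u) + 160*sin(u)^2 - 6*cos(u) - 78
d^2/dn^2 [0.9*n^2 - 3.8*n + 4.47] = 1.80000000000000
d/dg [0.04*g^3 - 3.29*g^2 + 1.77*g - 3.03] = 0.12*g^2 - 6.58*g + 1.77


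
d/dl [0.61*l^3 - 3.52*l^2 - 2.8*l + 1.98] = 1.83*l^2 - 7.04*l - 2.8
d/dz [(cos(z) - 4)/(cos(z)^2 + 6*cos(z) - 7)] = (cos(z)^2 - 8*cos(z) - 17)*sin(z)/(cos(z)^2 + 6*cos(z) - 7)^2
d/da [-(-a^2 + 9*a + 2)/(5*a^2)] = (9*a + 4)/(5*a^3)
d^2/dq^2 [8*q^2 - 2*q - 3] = 16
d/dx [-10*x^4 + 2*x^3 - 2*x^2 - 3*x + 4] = -40*x^3 + 6*x^2 - 4*x - 3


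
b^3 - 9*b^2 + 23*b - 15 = (b - 5)*(b - 3)*(b - 1)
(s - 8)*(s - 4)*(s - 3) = s^3 - 15*s^2 + 68*s - 96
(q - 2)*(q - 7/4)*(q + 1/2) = q^3 - 13*q^2/4 + 13*q/8 + 7/4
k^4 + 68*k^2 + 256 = (k - 8*I)*(k - 2*I)*(k + 2*I)*(k + 8*I)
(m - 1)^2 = m^2 - 2*m + 1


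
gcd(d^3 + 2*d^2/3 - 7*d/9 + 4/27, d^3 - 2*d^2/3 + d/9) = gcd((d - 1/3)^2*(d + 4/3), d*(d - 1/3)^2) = d^2 - 2*d/3 + 1/9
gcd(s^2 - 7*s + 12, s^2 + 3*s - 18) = s - 3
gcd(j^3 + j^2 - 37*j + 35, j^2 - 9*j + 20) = j - 5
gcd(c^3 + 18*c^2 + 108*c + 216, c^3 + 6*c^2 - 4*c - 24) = c + 6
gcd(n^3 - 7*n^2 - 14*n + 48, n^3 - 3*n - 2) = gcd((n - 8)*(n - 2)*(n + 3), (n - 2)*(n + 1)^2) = n - 2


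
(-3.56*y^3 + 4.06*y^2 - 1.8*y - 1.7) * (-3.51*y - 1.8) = 12.4956*y^4 - 7.8426*y^3 - 0.99*y^2 + 9.207*y + 3.06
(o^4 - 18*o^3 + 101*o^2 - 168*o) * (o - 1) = o^5 - 19*o^4 + 119*o^3 - 269*o^2 + 168*o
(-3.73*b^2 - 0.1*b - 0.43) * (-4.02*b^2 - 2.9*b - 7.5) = 14.9946*b^4 + 11.219*b^3 + 29.9936*b^2 + 1.997*b + 3.225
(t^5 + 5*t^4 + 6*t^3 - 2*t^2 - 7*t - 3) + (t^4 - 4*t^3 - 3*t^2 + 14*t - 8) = t^5 + 6*t^4 + 2*t^3 - 5*t^2 + 7*t - 11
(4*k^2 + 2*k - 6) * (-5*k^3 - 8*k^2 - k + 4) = -20*k^5 - 42*k^4 + 10*k^3 + 62*k^2 + 14*k - 24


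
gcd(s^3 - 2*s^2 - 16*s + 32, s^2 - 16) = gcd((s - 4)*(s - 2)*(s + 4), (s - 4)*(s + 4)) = s^2 - 16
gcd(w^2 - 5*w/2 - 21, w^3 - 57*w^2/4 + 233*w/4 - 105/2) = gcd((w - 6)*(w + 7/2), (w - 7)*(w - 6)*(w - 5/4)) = w - 6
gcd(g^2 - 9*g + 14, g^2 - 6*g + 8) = g - 2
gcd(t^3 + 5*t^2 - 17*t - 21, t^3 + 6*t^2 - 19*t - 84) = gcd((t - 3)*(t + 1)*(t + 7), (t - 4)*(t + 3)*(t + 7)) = t + 7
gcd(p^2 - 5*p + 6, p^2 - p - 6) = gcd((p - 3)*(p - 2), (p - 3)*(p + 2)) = p - 3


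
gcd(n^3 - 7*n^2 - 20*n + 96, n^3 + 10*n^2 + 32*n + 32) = n + 4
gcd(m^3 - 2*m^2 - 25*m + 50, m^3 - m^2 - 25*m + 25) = m^2 - 25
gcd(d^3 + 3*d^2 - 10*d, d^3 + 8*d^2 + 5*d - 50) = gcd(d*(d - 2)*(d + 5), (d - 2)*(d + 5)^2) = d^2 + 3*d - 10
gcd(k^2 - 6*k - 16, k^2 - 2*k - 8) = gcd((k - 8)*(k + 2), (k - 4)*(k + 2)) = k + 2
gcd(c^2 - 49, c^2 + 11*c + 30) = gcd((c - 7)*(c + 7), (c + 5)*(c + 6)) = 1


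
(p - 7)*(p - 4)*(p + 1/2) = p^3 - 21*p^2/2 + 45*p/2 + 14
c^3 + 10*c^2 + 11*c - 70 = (c - 2)*(c + 5)*(c + 7)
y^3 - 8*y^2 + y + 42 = (y - 7)*(y - 3)*(y + 2)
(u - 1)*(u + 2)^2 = u^3 + 3*u^2 - 4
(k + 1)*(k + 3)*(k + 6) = k^3 + 10*k^2 + 27*k + 18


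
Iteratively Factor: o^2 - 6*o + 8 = (o - 4)*(o - 2)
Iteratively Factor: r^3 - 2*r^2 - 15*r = (r - 5)*(r^2 + 3*r) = r*(r - 5)*(r + 3)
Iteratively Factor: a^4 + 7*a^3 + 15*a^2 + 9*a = (a + 1)*(a^3 + 6*a^2 + 9*a) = a*(a + 1)*(a^2 + 6*a + 9) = a*(a + 1)*(a + 3)*(a + 3)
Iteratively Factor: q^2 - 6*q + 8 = (q - 4)*(q - 2)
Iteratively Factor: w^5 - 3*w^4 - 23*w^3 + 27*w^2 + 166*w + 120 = (w - 4)*(w^4 + w^3 - 19*w^2 - 49*w - 30) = (w - 4)*(w + 2)*(w^3 - w^2 - 17*w - 15) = (w - 5)*(w - 4)*(w + 2)*(w^2 + 4*w + 3) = (w - 5)*(w - 4)*(w + 1)*(w + 2)*(w + 3)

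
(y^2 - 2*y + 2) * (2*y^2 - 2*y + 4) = 2*y^4 - 6*y^3 + 12*y^2 - 12*y + 8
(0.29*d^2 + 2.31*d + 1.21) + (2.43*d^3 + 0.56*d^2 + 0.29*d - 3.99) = 2.43*d^3 + 0.85*d^2 + 2.6*d - 2.78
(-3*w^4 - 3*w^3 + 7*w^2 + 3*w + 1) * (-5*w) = 15*w^5 + 15*w^4 - 35*w^3 - 15*w^2 - 5*w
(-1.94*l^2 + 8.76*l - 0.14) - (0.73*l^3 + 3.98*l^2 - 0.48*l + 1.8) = -0.73*l^3 - 5.92*l^2 + 9.24*l - 1.94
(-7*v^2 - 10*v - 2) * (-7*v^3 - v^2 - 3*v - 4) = 49*v^5 + 77*v^4 + 45*v^3 + 60*v^2 + 46*v + 8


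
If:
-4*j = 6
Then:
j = -3/2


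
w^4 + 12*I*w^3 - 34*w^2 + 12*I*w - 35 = (w - I)*(w + I)*(w + 5*I)*(w + 7*I)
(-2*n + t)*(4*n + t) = -8*n^2 + 2*n*t + t^2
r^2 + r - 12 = (r - 3)*(r + 4)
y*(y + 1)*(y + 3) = y^3 + 4*y^2 + 3*y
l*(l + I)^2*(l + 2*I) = l^4 + 4*I*l^3 - 5*l^2 - 2*I*l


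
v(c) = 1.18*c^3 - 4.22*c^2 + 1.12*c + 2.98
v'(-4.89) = 127.04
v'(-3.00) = 58.30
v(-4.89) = -241.38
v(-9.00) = -1209.14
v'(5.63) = 65.81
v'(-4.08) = 94.48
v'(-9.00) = 363.82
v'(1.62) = -3.26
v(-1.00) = -3.54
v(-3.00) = -70.22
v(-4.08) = -151.98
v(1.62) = -1.26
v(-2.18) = -31.74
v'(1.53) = -3.51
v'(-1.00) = 13.10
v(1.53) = -0.96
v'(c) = 3.54*c^2 - 8.44*c + 1.12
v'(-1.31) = 18.25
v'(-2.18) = 36.34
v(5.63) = 86.10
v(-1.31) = -8.38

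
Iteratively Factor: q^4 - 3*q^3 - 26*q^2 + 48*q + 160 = (q + 4)*(q^3 - 7*q^2 + 2*q + 40) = (q - 5)*(q + 4)*(q^2 - 2*q - 8) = (q - 5)*(q - 4)*(q + 4)*(q + 2)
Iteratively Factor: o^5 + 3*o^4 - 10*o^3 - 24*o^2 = (o + 2)*(o^4 + o^3 - 12*o^2) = (o - 3)*(o + 2)*(o^3 + 4*o^2) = (o - 3)*(o + 2)*(o + 4)*(o^2) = o*(o - 3)*(o + 2)*(o + 4)*(o)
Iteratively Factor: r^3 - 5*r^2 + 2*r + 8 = (r + 1)*(r^2 - 6*r + 8) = (r - 4)*(r + 1)*(r - 2)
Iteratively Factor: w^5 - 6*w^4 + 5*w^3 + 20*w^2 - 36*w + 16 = (w + 2)*(w^4 - 8*w^3 + 21*w^2 - 22*w + 8) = (w - 1)*(w + 2)*(w^3 - 7*w^2 + 14*w - 8) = (w - 2)*(w - 1)*(w + 2)*(w^2 - 5*w + 4) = (w - 2)*(w - 1)^2*(w + 2)*(w - 4)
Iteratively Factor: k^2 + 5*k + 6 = (k + 2)*(k + 3)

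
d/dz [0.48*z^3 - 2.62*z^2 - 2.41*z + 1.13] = 1.44*z^2 - 5.24*z - 2.41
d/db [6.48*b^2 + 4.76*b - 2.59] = 12.96*b + 4.76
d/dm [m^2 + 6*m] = 2*m + 6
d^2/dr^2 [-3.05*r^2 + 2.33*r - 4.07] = -6.10000000000000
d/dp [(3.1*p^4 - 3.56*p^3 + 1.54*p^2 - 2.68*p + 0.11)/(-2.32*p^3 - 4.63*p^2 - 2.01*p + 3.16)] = (-7.192*p^6 - 28.706*p^5 + 1.36259999999999*p^4 + 41.06*p^3 - 48.487*p^2 + 10.7514*p - 8.2477)/(5.3824*p^6 + 21.4832*p^5 + 30.7633*p^4 + 3.9502*p^3 - 25.2215*p^2 - 12.7032*p + 9.9856)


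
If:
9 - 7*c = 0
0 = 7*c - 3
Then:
No Solution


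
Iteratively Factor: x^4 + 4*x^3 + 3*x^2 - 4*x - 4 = (x - 1)*(x^3 + 5*x^2 + 8*x + 4) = (x - 1)*(x + 2)*(x^2 + 3*x + 2) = (x - 1)*(x + 2)^2*(x + 1)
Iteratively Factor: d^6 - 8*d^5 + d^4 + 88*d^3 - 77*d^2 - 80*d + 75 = (d - 1)*(d^5 - 7*d^4 - 6*d^3 + 82*d^2 + 5*d - 75) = (d - 1)*(d + 1)*(d^4 - 8*d^3 + 2*d^2 + 80*d - 75) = (d - 5)*(d - 1)*(d + 1)*(d^3 - 3*d^2 - 13*d + 15) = (d - 5)*(d - 1)^2*(d + 1)*(d^2 - 2*d - 15) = (d - 5)*(d - 1)^2*(d + 1)*(d + 3)*(d - 5)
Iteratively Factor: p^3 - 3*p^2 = (p)*(p^2 - 3*p) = p^2*(p - 3)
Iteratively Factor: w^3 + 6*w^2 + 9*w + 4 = (w + 1)*(w^2 + 5*w + 4) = (w + 1)*(w + 4)*(w + 1)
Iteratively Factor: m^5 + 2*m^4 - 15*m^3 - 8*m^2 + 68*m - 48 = (m - 2)*(m^4 + 4*m^3 - 7*m^2 - 22*m + 24) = (m - 2)*(m - 1)*(m^3 + 5*m^2 - 2*m - 24) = (m - 2)^2*(m - 1)*(m^2 + 7*m + 12) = (m - 2)^2*(m - 1)*(m + 4)*(m + 3)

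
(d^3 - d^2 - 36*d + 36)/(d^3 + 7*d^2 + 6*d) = (d^2 - 7*d + 6)/(d*(d + 1))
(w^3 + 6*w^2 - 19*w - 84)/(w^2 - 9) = (w^2 + 3*w - 28)/(w - 3)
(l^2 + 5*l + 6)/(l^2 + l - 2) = (l + 3)/(l - 1)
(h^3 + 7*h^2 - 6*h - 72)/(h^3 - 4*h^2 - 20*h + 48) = (h^2 + 3*h - 18)/(h^2 - 8*h + 12)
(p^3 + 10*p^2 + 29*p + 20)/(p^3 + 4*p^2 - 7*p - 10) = (p + 4)/(p - 2)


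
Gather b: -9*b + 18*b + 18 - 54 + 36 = 9*b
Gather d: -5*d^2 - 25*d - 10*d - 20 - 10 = -5*d^2 - 35*d - 30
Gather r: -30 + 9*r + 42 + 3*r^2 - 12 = 3*r^2 + 9*r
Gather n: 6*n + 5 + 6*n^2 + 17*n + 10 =6*n^2 + 23*n + 15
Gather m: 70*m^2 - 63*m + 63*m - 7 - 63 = 70*m^2 - 70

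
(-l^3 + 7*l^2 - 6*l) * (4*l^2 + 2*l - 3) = -4*l^5 + 26*l^4 - 7*l^3 - 33*l^2 + 18*l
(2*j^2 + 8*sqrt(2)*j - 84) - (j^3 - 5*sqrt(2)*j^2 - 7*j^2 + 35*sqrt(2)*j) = -j^3 + 5*sqrt(2)*j^2 + 9*j^2 - 27*sqrt(2)*j - 84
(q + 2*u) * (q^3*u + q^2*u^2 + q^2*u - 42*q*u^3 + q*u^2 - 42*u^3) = q^4*u + 3*q^3*u^2 + q^3*u - 40*q^2*u^3 + 3*q^2*u^2 - 84*q*u^4 - 40*q*u^3 - 84*u^4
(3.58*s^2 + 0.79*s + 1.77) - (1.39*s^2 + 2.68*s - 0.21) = 2.19*s^2 - 1.89*s + 1.98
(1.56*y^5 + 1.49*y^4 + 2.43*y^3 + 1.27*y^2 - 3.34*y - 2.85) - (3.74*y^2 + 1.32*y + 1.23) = 1.56*y^5 + 1.49*y^4 + 2.43*y^3 - 2.47*y^2 - 4.66*y - 4.08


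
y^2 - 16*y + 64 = (y - 8)^2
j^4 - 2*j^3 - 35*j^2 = j^2*(j - 7)*(j + 5)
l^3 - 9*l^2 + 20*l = l*(l - 5)*(l - 4)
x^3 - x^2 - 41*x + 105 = (x - 5)*(x - 3)*(x + 7)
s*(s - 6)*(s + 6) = s^3 - 36*s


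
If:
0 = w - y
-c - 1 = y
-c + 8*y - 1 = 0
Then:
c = -1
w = 0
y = 0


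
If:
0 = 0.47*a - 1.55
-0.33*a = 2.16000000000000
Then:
No Solution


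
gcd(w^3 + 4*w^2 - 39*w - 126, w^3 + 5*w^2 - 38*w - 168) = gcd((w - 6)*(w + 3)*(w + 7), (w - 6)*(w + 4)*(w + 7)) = w^2 + w - 42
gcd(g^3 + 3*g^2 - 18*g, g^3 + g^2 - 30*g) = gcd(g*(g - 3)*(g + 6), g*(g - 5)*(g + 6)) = g^2 + 6*g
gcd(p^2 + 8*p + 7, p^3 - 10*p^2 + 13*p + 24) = p + 1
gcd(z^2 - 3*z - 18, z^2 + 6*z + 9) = z + 3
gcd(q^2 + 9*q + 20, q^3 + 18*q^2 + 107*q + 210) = q + 5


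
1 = 1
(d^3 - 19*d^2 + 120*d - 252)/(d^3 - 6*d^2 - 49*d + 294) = (d - 6)/(d + 7)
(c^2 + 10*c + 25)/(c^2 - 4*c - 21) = (c^2 + 10*c + 25)/(c^2 - 4*c - 21)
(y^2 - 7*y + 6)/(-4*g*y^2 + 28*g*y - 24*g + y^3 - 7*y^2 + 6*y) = 1/(-4*g + y)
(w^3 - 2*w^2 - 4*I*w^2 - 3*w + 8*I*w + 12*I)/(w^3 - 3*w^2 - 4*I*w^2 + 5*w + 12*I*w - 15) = (w^2 + w*(1 - 4*I) - 4*I)/(w^2 - 4*I*w + 5)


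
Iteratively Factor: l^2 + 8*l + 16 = (l + 4)*(l + 4)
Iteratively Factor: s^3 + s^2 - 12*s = (s - 3)*(s^2 + 4*s) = s*(s - 3)*(s + 4)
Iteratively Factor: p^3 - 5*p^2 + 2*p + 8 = (p - 2)*(p^2 - 3*p - 4) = (p - 4)*(p - 2)*(p + 1)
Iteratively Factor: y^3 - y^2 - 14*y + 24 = (y + 4)*(y^2 - 5*y + 6) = (y - 3)*(y + 4)*(y - 2)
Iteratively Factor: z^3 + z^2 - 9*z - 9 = (z - 3)*(z^2 + 4*z + 3) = (z - 3)*(z + 3)*(z + 1)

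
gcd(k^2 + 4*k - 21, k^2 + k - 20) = 1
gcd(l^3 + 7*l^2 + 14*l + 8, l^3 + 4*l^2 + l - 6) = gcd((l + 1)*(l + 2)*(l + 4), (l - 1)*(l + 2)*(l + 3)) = l + 2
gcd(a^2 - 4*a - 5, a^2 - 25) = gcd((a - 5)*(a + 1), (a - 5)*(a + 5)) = a - 5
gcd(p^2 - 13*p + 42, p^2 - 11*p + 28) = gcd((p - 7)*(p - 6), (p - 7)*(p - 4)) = p - 7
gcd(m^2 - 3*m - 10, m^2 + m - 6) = 1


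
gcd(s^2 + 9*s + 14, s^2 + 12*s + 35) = s + 7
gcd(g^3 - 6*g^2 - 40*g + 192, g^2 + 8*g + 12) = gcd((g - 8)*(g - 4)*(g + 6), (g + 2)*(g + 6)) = g + 6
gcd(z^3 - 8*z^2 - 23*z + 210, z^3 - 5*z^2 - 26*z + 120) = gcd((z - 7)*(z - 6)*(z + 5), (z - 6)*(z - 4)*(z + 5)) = z^2 - z - 30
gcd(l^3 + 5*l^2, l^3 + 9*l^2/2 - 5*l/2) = l^2 + 5*l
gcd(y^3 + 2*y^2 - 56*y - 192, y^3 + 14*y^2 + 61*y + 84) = y + 4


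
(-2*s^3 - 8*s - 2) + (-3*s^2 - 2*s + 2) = -2*s^3 - 3*s^2 - 10*s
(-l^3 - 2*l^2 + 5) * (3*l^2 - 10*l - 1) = -3*l^5 + 4*l^4 + 21*l^3 + 17*l^2 - 50*l - 5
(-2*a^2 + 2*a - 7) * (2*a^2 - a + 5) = -4*a^4 + 6*a^3 - 26*a^2 + 17*a - 35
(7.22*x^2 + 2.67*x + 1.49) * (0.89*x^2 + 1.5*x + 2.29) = 6.4258*x^4 + 13.2063*x^3 + 21.8649*x^2 + 8.3493*x + 3.4121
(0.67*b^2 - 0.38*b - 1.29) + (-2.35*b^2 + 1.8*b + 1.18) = -1.68*b^2 + 1.42*b - 0.11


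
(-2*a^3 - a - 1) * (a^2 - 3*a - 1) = -2*a^5 + 6*a^4 + a^3 + 2*a^2 + 4*a + 1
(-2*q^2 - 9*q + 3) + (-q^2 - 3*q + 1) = -3*q^2 - 12*q + 4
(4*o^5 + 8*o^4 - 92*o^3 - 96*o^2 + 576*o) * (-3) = -12*o^5 - 24*o^4 + 276*o^3 + 288*o^2 - 1728*o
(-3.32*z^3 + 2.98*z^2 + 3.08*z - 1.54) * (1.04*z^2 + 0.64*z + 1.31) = -3.4528*z^5 + 0.9744*z^4 + 0.761200000000001*z^3 + 4.2734*z^2 + 3.0492*z - 2.0174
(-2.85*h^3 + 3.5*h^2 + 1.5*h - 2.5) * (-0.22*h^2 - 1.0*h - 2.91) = 0.627*h^5 + 2.08*h^4 + 4.4635*h^3 - 11.135*h^2 - 1.865*h + 7.275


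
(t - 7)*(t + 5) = t^2 - 2*t - 35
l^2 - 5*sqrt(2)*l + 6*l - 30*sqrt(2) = (l + 6)*(l - 5*sqrt(2))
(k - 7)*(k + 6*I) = k^2 - 7*k + 6*I*k - 42*I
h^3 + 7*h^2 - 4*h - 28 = (h - 2)*(h + 2)*(h + 7)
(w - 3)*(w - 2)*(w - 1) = w^3 - 6*w^2 + 11*w - 6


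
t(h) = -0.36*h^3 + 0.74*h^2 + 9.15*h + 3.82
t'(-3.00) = -5.01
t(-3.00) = -7.25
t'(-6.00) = -38.61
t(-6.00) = 53.32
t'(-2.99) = -4.93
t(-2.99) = -7.30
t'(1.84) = 8.22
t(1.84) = 20.92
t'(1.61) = 8.73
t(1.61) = 18.97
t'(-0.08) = 9.02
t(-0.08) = 3.09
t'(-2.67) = -2.50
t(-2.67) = -8.48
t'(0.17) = 9.37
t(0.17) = 5.40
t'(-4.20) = -16.12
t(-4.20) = 5.12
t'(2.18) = 7.24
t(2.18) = 23.55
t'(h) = -1.08*h^2 + 1.48*h + 9.15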